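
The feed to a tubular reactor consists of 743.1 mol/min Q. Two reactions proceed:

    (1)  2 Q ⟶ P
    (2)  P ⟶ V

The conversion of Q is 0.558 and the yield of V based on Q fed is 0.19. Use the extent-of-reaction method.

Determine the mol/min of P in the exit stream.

66.1 mol/min

Conversion of Q: Q consumed = 2ξ₁ = 0.558 × 743.1 → ξ₁ = 207.3 mol/min.
Yield of V: 1ξ₂ / 743.1 = 0.19 → ξ₂ = 141.2 mol/min.
Outlet amounts (n = n₀ + Σ ν·ξ):
  Q: 743.1 − 2(207.3) = 328.5
  P: 0 + 1(207.3) − 1(141.2) = 66.14
  V: 0 + 1(141.2) = 141.2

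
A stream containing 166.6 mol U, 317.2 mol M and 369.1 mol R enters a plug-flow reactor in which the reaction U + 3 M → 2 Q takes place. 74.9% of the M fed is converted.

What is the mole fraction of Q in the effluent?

0.228

M reacted = 0.749 × 317.2 = 237.6 mol; ν_M = −3, so ξ = 237.6/3 = 79.19 mol.
Outlet amounts (n = n₀ + ν ξ):
  U: 166.6 − 1(79.19) = 87.41
  M: 317.2 − 3(79.19) = 79.62
  Q: 0 + 2(79.19) = 158.4
  R: 369.1 (inert)
Total out = 694.5 mol; y_Q = 158.4 / 694.5 = 0.2281.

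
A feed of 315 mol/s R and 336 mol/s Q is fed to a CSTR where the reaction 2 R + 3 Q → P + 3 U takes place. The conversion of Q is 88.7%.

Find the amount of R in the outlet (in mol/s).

Q reacted = 0.887 × 336 = 298 mol/s; ν_Q = −3, so ξ = 298/3 = 99.34 mol/s.
Outlet amounts (n = n₀ + ν ξ):
  R: 315 − 2(99.34) = 116.3
  Q: 336 − 3(99.34) = 37.97
  P: 0 + 1(99.34) = 99.34
  U: 0 + 3(99.34) = 298

116 mol/s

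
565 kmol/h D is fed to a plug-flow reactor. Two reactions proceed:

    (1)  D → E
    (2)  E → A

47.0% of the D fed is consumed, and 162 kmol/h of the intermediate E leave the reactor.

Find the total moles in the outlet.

Conversion of D: D consumed = 1ξ₁ = 0.47 × 565 → ξ₁ = 265.6 kmol/h.
E balance: n_E = 0 + 1ξ₁ − 1ξ₂ = 162 → ξ₂ = (1·265.6 − 162)/1 = 103.6 kmol/h.
Outlet amounts (n = n₀ + Σ ν·ξ):
  D: 565 − 1(265.6) = 299.4
  E: 0 + 1(265.6) − 1(103.6) = 162
  A: 0 + 1(103.6) = 103.6
Total out = 299.4 + 162 + 103.6 = 565 kmol/h.

565 kmol/h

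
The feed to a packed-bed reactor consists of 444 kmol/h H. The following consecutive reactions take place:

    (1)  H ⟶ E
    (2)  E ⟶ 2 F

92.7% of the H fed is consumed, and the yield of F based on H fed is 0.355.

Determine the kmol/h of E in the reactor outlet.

Conversion of H: H consumed = 1ξ₁ = 0.927 × 444 → ξ₁ = 411.6 kmol/h.
Yield of F: 2ξ₂ / 444 = 0.355 → ξ₂ = 78.81 kmol/h.
Outlet amounts (n = n₀ + Σ ν·ξ):
  H: 444 − 1(411.6) = 32.41
  E: 0 + 1(411.6) − 1(78.81) = 332.8
  F: 0 + 2(78.81) = 157.6

333 kmol/h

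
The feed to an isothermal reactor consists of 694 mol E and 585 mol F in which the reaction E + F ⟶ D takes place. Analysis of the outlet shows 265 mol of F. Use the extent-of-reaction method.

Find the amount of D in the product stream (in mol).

For F: n = n₀ − 1ξ → 265 = 585 − 1ξ, giving ξ = 320 mol.
Outlet amounts (n = n₀ + ν ξ):
  E: 694 − 1(320) = 374
  F: 585 − 1(320) = 265
  D: 0 + 1(320) = 320

320 mol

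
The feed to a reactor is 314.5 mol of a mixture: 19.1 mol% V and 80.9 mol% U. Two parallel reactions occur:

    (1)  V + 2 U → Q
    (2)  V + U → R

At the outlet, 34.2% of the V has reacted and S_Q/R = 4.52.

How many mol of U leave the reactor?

217 mol

Conversion of V: V consumed = 0.342 × 60.07 = 20.54 mol = 1ξ₁ + 1ξ₂.
Selectivity: 1ξ₁ / (1ξ₂) = 4.52 → ξ₁ = 4.52 ξ₂.
Substitute: (1·4.52 + 1) ξ₂ = 20.54 → ξ₂ = 3.722 mol, ξ₁ = 16.82 mol.
Outlet amounts (n = n₀ + Σ ν·ξ):
  V: 60.07 − 1(16.82) − 1(3.722) = 39.53
  U: 254.4 − 2(16.82) − 1(3.722) = 217.1
  Q: 0 + 1(16.82) = 16.82
  R: 0 + 1(3.722) = 3.722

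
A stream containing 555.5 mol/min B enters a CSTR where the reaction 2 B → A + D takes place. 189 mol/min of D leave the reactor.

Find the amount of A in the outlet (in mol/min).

189 mol/min

For D: n = n₀ + 1ξ → 189 = 0 + 1ξ, giving ξ = 189 mol/min.
Outlet amounts (n = n₀ + ν ξ):
  B: 555.5 − 2(189) = 177.5
  A: 0 + 1(189) = 189
  D: 0 + 1(189) = 189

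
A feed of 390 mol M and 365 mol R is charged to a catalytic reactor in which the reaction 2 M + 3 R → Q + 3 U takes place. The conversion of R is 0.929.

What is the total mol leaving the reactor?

R reacted = 0.929 × 365 = 339.1 mol; ν_R = −3, so ξ = 339.1/3 = 113 mol.
Outlet amounts (n = n₀ + ν ξ):
  M: 390 − 2(113) = 163.9
  R: 365 − 3(113) = 25.91
  Q: 0 + 1(113) = 113
  U: 0 + 3(113) = 339.1
Total out = 163.9 + 25.91 + 113 + 339.1 = 642 mol.

642 mol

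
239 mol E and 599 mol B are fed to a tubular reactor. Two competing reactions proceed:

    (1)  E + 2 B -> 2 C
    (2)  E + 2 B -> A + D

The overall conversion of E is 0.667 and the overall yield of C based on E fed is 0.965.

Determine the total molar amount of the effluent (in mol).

679 mol

Yield of C: 2ξ₁ / 239 = 0.965 → ξ₁ = 115.3 mol.
Conversion of E: 1ξ₁ + 1ξ₂ = 0.667 × 239 = 159.4 → ξ₂ = 44.1 mol.
Outlet amounts (n = n₀ + Σ ν·ξ):
  E: 239 − 1(115.3) − 1(44.1) = 79.59
  B: 599 − 2(115.3) − 2(44.1) = 280.2
  C: 0 + 2(115.3) = 230.6
  A: 0 + 1(44.1) = 44.1
  D: 0 + 1(44.1) = 44.1
Total out = 79.59 + 280.2 + 230.6 + 44.1 + 44.1 = 678.6 mol.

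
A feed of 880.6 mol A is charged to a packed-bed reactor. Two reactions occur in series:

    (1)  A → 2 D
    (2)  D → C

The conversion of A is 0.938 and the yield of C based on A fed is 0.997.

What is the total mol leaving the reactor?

Conversion of A: A consumed = 1ξ₁ = 0.938 × 880.6 → ξ₁ = 826 mol.
Yield of C: 1ξ₂ / 880.6 = 0.997 → ξ₂ = 878 mol.
Outlet amounts (n = n₀ + Σ ν·ξ):
  A: 880.6 − 1(826) = 54.6
  D: 0 + 2(826) − 1(878) = 774
  C: 0 + 1(878) = 878
Total out = 54.6 + 774 + 878 = 1707 mol.

1710 mol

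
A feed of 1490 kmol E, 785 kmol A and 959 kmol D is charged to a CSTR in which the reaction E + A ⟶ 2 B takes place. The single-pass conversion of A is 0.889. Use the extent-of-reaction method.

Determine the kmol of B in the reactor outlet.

1400 kmol

A reacted = 0.889 × 785 = 697.9 kmol; ν_A = −1, so ξ = 697.9/1 = 697.9 kmol.
Outlet amounts (n = n₀ + ν ξ):
  E: 1490 − 1(697.9) = 792.1
  A: 785 − 1(697.9) = 87.13
  B: 0 + 2(697.9) = 1396
  D: 959 (inert)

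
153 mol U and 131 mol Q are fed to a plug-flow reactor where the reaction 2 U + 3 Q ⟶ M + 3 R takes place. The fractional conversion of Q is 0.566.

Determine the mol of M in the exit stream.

Q reacted = 0.566 × 131 = 74.15 mol; ν_Q = −3, so ξ = 74.15/3 = 24.72 mol.
Outlet amounts (n = n₀ + ν ξ):
  U: 153 − 2(24.72) = 103.6
  Q: 131 − 3(24.72) = 56.85
  M: 0 + 1(24.72) = 24.72
  R: 0 + 3(24.72) = 74.15

24.7 mol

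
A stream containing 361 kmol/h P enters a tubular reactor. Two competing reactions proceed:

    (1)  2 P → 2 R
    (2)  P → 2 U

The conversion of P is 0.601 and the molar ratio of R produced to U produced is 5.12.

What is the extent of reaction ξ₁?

ξ₁ = 98.8 kmol/h

Conversion of P: P consumed = 0.601 × 361 = 217 kmol/h = 2ξ₁ + 1ξ₂.
Selectivity: 2ξ₁ / (2ξ₂) = 5.12 → ξ₁ = 5.12 ξ₂.
Substitute: (2·5.12 + 1) ξ₂ = 217 → ξ₂ = 19.3 kmol/h, ξ₁ = 98.83 kmol/h.
Outlet amounts (n = n₀ + Σ ν·ξ):
  P: 361 − 2(98.83) − 1(19.3) = 144
  R: 0 + 2(98.83) = 197.7
  U: 0 + 2(19.3) = 38.61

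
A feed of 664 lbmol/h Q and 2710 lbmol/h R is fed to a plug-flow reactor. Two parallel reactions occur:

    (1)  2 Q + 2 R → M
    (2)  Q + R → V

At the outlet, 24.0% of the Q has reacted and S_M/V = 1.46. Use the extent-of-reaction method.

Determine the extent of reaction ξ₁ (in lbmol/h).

Conversion of Q: Q consumed = 0.24 × 664 = 159.4 lbmol/h = 2ξ₁ + 1ξ₂.
Selectivity: 1ξ₁ / (1ξ₂) = 1.46 → ξ₁ = 1.46 ξ₂.
Substitute: (2·1.46 + 1) ξ₂ = 159.4 → ξ₂ = 40.65 lbmol/h, ξ₁ = 59.35 lbmol/h.
Outlet amounts (n = n₀ + Σ ν·ξ):
  Q: 664 − 2(59.35) − 1(40.65) = 504.6
  R: 2710 − 2(59.35) − 1(40.65) = 2551
  M: 0 + 1(59.35) = 59.35
  V: 0 + 1(40.65) = 40.65

ξ₁ = 59.4 lbmol/h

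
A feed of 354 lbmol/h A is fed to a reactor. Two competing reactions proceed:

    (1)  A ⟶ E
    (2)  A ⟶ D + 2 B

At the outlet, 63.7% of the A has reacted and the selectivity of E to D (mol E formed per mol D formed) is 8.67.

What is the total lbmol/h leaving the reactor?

401 lbmol/h

Conversion of A: A consumed = 0.637 × 354 = 225.5 lbmol/h = 1ξ₁ + 1ξ₂.
Selectivity: 1ξ₁ / (1ξ₂) = 8.67 → ξ₁ = 8.67 ξ₂.
Substitute: (1·8.67 + 1) ξ₂ = 225.5 → ξ₂ = 23.32 lbmol/h, ξ₁ = 202.2 lbmol/h.
Outlet amounts (n = n₀ + Σ ν·ξ):
  A: 354 − 1(202.2) − 1(23.32) = 128.5
  E: 0 + 1(202.2) = 202.2
  D: 0 + 1(23.32) = 23.32
  B: 0 + 2(23.32) = 46.64
Total out = 128.5 + 202.2 + 23.32 + 46.64 = 400.6 lbmol/h.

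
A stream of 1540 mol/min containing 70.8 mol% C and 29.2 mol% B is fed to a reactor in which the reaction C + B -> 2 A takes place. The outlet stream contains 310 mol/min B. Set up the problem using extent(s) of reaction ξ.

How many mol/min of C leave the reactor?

951 mol/min

For B: n = n₀ − 1ξ → 310 = 449.7 − 1ξ, giving ξ = 139.7 mol/min.
Outlet amounts (n = n₀ + ν ξ):
  C: 1090 − 1(139.7) = 950.6
  B: 449.7 − 1(139.7) = 310
  A: 0 + 2(139.7) = 279.4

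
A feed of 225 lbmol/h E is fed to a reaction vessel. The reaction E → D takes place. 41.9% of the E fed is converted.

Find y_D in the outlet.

0.419

E reacted = 0.419 × 225 = 94.27 lbmol/h; ν_E = −1, so ξ = 94.27/1 = 94.27 lbmol/h.
Outlet amounts (n = n₀ + ν ξ):
  E: 225 − 1(94.27) = 130.7
  D: 0 + 1(94.27) = 94.27
Total out = 225 lbmol/h; y_D = 94.27 / 225 = 0.419.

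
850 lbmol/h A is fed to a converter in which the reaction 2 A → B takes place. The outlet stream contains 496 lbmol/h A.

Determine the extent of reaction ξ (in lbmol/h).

ξ = 177 lbmol/h

For A: n = n₀ − 2ξ → 496 = 850 − 2ξ, giving ξ = 177 lbmol/h.
Outlet amounts (n = n₀ + ν ξ):
  A: 850 − 2(177) = 496
  B: 0 + 1(177) = 177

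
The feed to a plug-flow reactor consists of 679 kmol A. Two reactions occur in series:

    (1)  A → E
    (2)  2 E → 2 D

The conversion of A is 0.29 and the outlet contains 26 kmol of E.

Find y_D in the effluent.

Conversion of A: A consumed = 1ξ₁ = 0.29 × 679 → ξ₁ = 196.9 kmol.
E balance: n_E = 0 + 1ξ₁ − 2ξ₂ = 26 → ξ₂ = (1·196.9 − 26)/2 = 85.45 kmol.
Outlet amounts (n = n₀ + Σ ν·ξ):
  A: 679 − 1(196.9) = 482.1
  E: 0 + 1(196.9) − 2(85.45) = 26
  D: 0 + 2(85.45) = 170.9
Total out = 679 kmol; y_D = 170.9 / 679 = 0.2517.

0.252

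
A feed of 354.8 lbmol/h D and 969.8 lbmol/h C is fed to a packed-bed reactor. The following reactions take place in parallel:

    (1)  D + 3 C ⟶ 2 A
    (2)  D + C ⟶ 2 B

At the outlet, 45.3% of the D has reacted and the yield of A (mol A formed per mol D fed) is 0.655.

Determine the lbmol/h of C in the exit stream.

Yield of A: 2ξ₁ / 354.8 = 0.655 → ξ₁ = 116.2 lbmol/h.
Conversion of D: 1ξ₁ + 1ξ₂ = 0.453 × 354.8 = 160.7 → ξ₂ = 44.53 lbmol/h.
Outlet amounts (n = n₀ + Σ ν·ξ):
  D: 354.8 − 1(116.2) − 1(44.53) = 194.1
  C: 969.8 − 3(116.2) − 1(44.53) = 576.7
  A: 0 + 2(116.2) = 232.4
  B: 0 + 2(44.53) = 89.05

577 lbmol/h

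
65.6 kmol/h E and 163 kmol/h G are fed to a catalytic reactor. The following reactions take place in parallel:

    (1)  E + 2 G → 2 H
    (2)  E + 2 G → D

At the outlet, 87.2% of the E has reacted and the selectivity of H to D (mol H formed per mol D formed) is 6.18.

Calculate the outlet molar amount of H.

Conversion of E: E consumed = 0.872 × 65.6 = 57.2 kmol/h = 1ξ₁ + 1ξ₂.
Selectivity: 2ξ₁ / (1ξ₂) = 6.18 → ξ₁ = 3.09 ξ₂.
Substitute: (1·3.09 + 1) ξ₂ = 57.2 → ξ₂ = 13.99 kmol/h, ξ₁ = 43.22 kmol/h.
Outlet amounts (n = n₀ + Σ ν·ξ):
  E: 65.6 − 1(43.22) − 1(13.99) = 8.397
  G: 163 − 2(43.22) − 2(13.99) = 48.59
  H: 0 + 2(43.22) = 86.43
  D: 0 + 1(13.99) = 13.99

86.4 kmol/h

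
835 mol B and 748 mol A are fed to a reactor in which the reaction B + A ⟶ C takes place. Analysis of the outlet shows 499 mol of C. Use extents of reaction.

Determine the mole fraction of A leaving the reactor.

0.23

For C: n = n₀ + 1ξ → 499 = 0 + 1ξ, giving ξ = 499 mol.
Outlet amounts (n = n₀ + ν ξ):
  B: 835 − 1(499) = 336
  A: 748 − 1(499) = 249
  C: 0 + 1(499) = 499
Total out = 1084 mol; y_A = 249 / 1084 = 0.2297.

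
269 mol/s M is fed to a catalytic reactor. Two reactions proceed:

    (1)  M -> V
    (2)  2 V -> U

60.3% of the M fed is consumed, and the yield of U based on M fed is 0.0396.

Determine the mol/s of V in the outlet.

141 mol/s

Conversion of M: M consumed = 1ξ₁ = 0.603 × 269 → ξ₁ = 162.2 mol/s.
Yield of U: 1ξ₂ / 269 = 0.0396 → ξ₂ = 10.65 mol/s.
Outlet amounts (n = n₀ + Σ ν·ξ):
  M: 269 − 1(162.2) = 106.8
  V: 0 + 1(162.2) − 2(10.65) = 140.9
  U: 0 + 1(10.65) = 10.65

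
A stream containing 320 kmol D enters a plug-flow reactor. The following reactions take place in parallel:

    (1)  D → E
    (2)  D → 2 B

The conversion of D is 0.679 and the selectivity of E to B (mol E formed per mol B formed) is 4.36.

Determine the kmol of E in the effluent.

195 kmol

Conversion of D: D consumed = 0.679 × 320 = 217.3 kmol = 1ξ₁ + 1ξ₂.
Selectivity: 1ξ₁ / (2ξ₂) = 4.36 → ξ₁ = 8.72 ξ₂.
Substitute: (1·8.72 + 1) ξ₂ = 217.3 → ξ₂ = 22.35 kmol, ξ₁ = 194.9 kmol.
Outlet amounts (n = n₀ + Σ ν·ξ):
  D: 320 − 1(194.9) − 1(22.35) = 102.7
  E: 0 + 1(194.9) = 194.9
  B: 0 + 2(22.35) = 44.71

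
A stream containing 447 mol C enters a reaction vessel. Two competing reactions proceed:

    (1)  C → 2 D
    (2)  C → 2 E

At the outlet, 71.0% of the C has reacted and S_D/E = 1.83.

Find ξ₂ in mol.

ξ₂ = 112 mol

Conversion of C: C consumed = 0.71 × 447 = 317.4 mol = 1ξ₁ + 1ξ₂.
Selectivity: 2ξ₁ / (2ξ₂) = 1.83 → ξ₁ = 1.83 ξ₂.
Substitute: (1·1.83 + 1) ξ₂ = 317.4 → ξ₂ = 112.1 mol, ξ₁ = 205.2 mol.
Outlet amounts (n = n₀ + Σ ν·ξ):
  C: 447 − 1(205.2) − 1(112.1) = 129.6
  D: 0 + 2(205.2) = 410.5
  E: 0 + 2(112.1) = 224.3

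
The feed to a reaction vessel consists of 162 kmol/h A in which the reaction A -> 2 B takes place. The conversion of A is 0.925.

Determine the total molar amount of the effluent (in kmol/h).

A reacted = 0.925 × 162 = 149.8 kmol/h; ν_A = −1, so ξ = 149.8/1 = 149.8 kmol/h.
Outlet amounts (n = n₀ + ν ξ):
  A: 162 − 1(149.8) = 12.15
  B: 0 + 2(149.8) = 299.7
Total out = 12.15 + 299.7 = 311.9 kmol/h.

312 kmol/h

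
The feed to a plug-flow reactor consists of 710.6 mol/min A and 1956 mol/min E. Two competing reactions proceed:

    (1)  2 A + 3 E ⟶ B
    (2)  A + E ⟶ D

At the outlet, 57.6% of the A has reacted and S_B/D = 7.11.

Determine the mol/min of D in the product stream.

Conversion of A: A consumed = 0.576 × 710.6 = 409.3 mol/min = 2ξ₁ + 1ξ₂.
Selectivity: 1ξ₁ / (1ξ₂) = 7.11 → ξ₁ = 7.11 ξ₂.
Substitute: (2·7.11 + 1) ξ₂ = 409.3 → ξ₂ = 26.89 mol/min, ξ₁ = 191.2 mol/min.
Outlet amounts (n = n₀ + Σ ν·ξ):
  A: 710.6 − 2(191.2) − 1(26.89) = 301.3
  E: 1956 − 3(191.2) − 1(26.89) = 1355
  B: 0 + 1(191.2) = 191.2
  D: 0 + 1(26.89) = 26.89

26.9 mol/min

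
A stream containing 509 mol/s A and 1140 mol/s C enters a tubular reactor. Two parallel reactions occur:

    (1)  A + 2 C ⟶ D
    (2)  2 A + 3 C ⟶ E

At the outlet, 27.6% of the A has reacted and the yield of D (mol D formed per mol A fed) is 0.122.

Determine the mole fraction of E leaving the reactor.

Yield of D: 1ξ₁ / 509 = 0.122 → ξ₁ = 62.1 mol/s.
Conversion of A: 1ξ₁ + 2ξ₂ = 0.276 × 509 = 140.5 → ξ₂ = 39.19 mol/s.
Outlet amounts (n = n₀ + Σ ν·ξ):
  A: 509 − 1(62.1) − 2(39.19) = 368.5
  C: 1140 − 2(62.1) − 3(39.19) = 898.2
  D: 0 + 1(62.1) = 62.1
  E: 0 + 1(39.19) = 39.19
Total out = 1368 mol/s; y_E = 39.19 / 1368 = 0.02865.

0.0286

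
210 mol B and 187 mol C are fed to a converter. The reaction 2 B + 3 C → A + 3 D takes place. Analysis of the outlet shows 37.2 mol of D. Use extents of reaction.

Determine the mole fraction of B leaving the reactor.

0.482

For D: n = n₀ + 3ξ → 37.2 = 0 + 3ξ, giving ξ = 12.4 mol.
Outlet amounts (n = n₀ + ν ξ):
  B: 210 − 2(12.4) = 185.2
  C: 187 − 3(12.4) = 149.8
  A: 0 + 1(12.4) = 12.4
  D: 0 + 3(12.4) = 37.2
Total out = 384.6 mol; y_B = 185.2 / 384.6 = 0.4815.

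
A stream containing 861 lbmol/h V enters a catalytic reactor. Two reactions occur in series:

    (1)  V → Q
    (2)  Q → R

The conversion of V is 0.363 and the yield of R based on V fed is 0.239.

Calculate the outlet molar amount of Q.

107 lbmol/h

Conversion of V: V consumed = 1ξ₁ = 0.363 × 861 → ξ₁ = 312.5 lbmol/h.
Yield of R: 1ξ₂ / 861 = 0.239 → ξ₂ = 205.8 lbmol/h.
Outlet amounts (n = n₀ + Σ ν·ξ):
  V: 861 − 1(312.5) = 548.5
  Q: 0 + 1(312.5) − 1(205.8) = 106.8
  R: 0 + 1(205.8) = 205.8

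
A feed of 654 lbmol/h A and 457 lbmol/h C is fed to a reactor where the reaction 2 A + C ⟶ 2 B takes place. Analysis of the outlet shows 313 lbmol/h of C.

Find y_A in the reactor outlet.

0.378

For C: n = n₀ − 1ξ → 313 = 457 − 1ξ, giving ξ = 144 lbmol/h.
Outlet amounts (n = n₀ + ν ξ):
  A: 654 − 2(144) = 366
  C: 457 − 1(144) = 313
  B: 0 + 2(144) = 288
Total out = 967 lbmol/h; y_A = 366 / 967 = 0.3785.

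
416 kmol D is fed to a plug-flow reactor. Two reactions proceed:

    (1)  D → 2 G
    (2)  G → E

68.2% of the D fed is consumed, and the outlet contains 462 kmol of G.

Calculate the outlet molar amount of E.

Conversion of D: D consumed = 1ξ₁ = 0.682 × 416 → ξ₁ = 283.7 kmol.
G balance: n_G = 0 + 2ξ₁ − 1ξ₂ = 462 → ξ₂ = (2·283.7 − 462)/1 = 105.4 kmol.
Outlet amounts (n = n₀ + Σ ν·ξ):
  D: 416 − 1(283.7) = 132.3
  G: 0 + 2(283.7) − 1(105.4) = 462
  E: 0 + 1(105.4) = 105.4

105 kmol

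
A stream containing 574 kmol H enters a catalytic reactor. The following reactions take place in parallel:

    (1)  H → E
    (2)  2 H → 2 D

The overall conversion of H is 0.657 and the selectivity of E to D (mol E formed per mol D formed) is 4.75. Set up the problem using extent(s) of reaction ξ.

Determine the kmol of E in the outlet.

312 kmol

Conversion of H: H consumed = 0.657 × 574 = 377.1 kmol = 1ξ₁ + 2ξ₂.
Selectivity: 1ξ₁ / (2ξ₂) = 4.75 → ξ₁ = 9.5 ξ₂.
Substitute: (1·9.5 + 2) ξ₂ = 377.1 → ξ₂ = 32.79 kmol, ξ₁ = 311.5 kmol.
Outlet amounts (n = n₀ + Σ ν·ξ):
  H: 574 − 1(311.5) − 2(32.79) = 196.9
  E: 0 + 1(311.5) = 311.5
  D: 0 + 2(32.79) = 65.59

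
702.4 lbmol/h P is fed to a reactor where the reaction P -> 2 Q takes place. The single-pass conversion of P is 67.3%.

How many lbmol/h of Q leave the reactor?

945 lbmol/h

P reacted = 0.673 × 702.4 = 472.7 lbmol/h; ν_P = −1, so ξ = 472.7/1 = 472.7 lbmol/h.
Outlet amounts (n = n₀ + ν ξ):
  P: 702.4 − 1(472.7) = 229.7
  Q: 0 + 2(472.7) = 945.4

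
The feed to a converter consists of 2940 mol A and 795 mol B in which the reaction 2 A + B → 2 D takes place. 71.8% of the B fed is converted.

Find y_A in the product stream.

0.568

B reacted = 0.718 × 795 = 570.8 mol; ν_B = −1, so ξ = 570.8/1 = 570.8 mol.
Outlet amounts (n = n₀ + ν ξ):
  A: 2940 − 2(570.8) = 1798
  B: 795 − 1(570.8) = 224.2
  D: 0 + 2(570.8) = 1142
Total out = 3164 mol; y_A = 1798 / 3164 = 0.5684.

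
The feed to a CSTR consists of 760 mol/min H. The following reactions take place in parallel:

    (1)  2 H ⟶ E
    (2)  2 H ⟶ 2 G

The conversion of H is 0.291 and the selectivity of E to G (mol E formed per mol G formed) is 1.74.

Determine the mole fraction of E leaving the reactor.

Conversion of H: H consumed = 0.291 × 760 = 221.2 mol/min = 2ξ₁ + 2ξ₂.
Selectivity: 1ξ₁ / (2ξ₂) = 1.74 → ξ₁ = 3.48 ξ₂.
Substitute: (2·3.48 + 2) ξ₂ = 221.2 → ξ₂ = 24.68 mol/min, ξ₁ = 85.9 mol/min.
Outlet amounts (n = n₀ + Σ ν·ξ):
  H: 760 − 2(85.9) − 2(24.68) = 538.8
  E: 0 + 1(85.9) = 85.9
  G: 0 + 2(24.68) = 49.37
Total out = 674.1 mol/min; y_E = 85.9 / 674.1 = 0.1274.

0.127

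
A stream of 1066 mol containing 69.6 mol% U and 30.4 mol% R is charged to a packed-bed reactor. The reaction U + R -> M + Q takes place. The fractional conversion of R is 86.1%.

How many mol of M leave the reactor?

279 mol

R reacted = 0.861 × 324.1 = 279 mol; ν_R = −1, so ξ = 279/1 = 279 mol.
Outlet amounts (n = n₀ + ν ξ):
  U: 741.9 − 1(279) = 462.9
  R: 324.1 − 1(279) = 45.04
  M: 0 + 1(279) = 279
  Q: 0 + 1(279) = 279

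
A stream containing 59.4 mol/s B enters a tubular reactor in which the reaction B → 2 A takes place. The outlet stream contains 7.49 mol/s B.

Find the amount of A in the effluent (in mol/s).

104 mol/s

For B: n = n₀ − 1ξ → 7.49 = 59.4 − 1ξ, giving ξ = 51.91 mol/s.
Outlet amounts (n = n₀ + ν ξ):
  B: 59.4 − 1(51.91) = 7.49
  A: 0 + 2(51.91) = 103.8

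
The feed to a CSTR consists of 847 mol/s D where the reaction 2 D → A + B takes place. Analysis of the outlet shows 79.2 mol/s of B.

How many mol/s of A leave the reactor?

79.2 mol/s

For B: n = n₀ + 1ξ → 79.2 = 0 + 1ξ, giving ξ = 79.2 mol/s.
Outlet amounts (n = n₀ + ν ξ):
  D: 847 − 2(79.2) = 688.6
  A: 0 + 1(79.2) = 79.2
  B: 0 + 1(79.2) = 79.2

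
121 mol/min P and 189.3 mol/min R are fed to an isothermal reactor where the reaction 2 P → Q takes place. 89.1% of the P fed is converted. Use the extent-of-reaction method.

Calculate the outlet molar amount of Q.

53.9 mol/min

P reacted = 0.891 × 121 = 107.8 mol/min; ν_P = −2, so ξ = 107.8/2 = 53.91 mol/min.
Outlet amounts (n = n₀ + ν ξ):
  P: 121 − 2(53.91) = 13.19
  Q: 0 + 1(53.91) = 53.91
  R: 189.3 (inert)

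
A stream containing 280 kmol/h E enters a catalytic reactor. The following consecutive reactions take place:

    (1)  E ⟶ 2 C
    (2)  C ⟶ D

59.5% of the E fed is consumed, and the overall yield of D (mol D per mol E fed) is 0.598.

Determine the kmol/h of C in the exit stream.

166 kmol/h

Conversion of E: E consumed = 1ξ₁ = 0.595 × 280 → ξ₁ = 166.6 kmol/h.
Yield of D: 1ξ₂ / 280 = 0.598 → ξ₂ = 167.4 kmol/h.
Outlet amounts (n = n₀ + Σ ν·ξ):
  E: 280 − 1(166.6) = 113.4
  C: 0 + 2(166.6) − 1(167.4) = 165.8
  D: 0 + 1(167.4) = 167.4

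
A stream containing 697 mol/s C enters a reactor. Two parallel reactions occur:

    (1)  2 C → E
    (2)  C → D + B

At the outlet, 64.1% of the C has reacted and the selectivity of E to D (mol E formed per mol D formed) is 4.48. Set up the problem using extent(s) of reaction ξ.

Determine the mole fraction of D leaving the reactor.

Conversion of C: C consumed = 0.641 × 697 = 446.8 mol/s = 2ξ₁ + 1ξ₂.
Selectivity: 1ξ₁ / (1ξ₂) = 4.48 → ξ₁ = 4.48 ξ₂.
Substitute: (2·4.48 + 1) ξ₂ = 446.8 → ξ₂ = 44.86 mol/s, ξ₁ = 201 mol/s.
Outlet amounts (n = n₀ + Σ ν·ξ):
  C: 697 − 2(201) − 1(44.86) = 250.2
  E: 0 + 1(201) = 201
  D: 0 + 1(44.86) = 44.86
  B: 0 + 1(44.86) = 44.86
Total out = 540.9 mol/s; y_D = 44.86 / 540.9 = 0.08293.

0.0829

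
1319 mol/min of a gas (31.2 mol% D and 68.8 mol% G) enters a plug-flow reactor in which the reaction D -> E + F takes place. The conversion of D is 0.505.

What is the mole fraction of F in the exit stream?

0.136

D reacted = 0.505 × 411.5 = 207.8 mol/min; ν_D = −1, so ξ = 207.8/1 = 207.8 mol/min.
Outlet amounts (n = n₀ + ν ξ):
  D: 411.5 − 1(207.8) = 203.7
  E: 0 + 1(207.8) = 207.8
  F: 0 + 1(207.8) = 207.8
  G: 907.5 (inert)
Total out = 1527 mol/min; y_F = 207.8 / 1527 = 0.1361.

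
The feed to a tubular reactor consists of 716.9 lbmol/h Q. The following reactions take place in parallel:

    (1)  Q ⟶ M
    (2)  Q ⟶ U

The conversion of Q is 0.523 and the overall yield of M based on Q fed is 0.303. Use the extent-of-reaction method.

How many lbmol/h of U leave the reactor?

Yield of M: 1ξ₁ / 716.9 = 0.303 → ξ₁ = 217.2 lbmol/h.
Conversion of Q: 1ξ₁ + 1ξ₂ = 0.523 × 716.9 = 374.9 → ξ₂ = 157.7 lbmol/h.
Outlet amounts (n = n₀ + Σ ν·ξ):
  Q: 716.9 − 1(217.2) − 1(157.7) = 342
  M: 0 + 1(217.2) = 217.2
  U: 0 + 1(157.7) = 157.7

158 lbmol/h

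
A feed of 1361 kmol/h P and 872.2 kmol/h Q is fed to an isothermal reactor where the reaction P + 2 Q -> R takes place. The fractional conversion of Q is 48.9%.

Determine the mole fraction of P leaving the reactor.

0.635

Q reacted = 0.489 × 872.2 = 426.5 kmol/h; ν_Q = −2, so ξ = 426.5/2 = 213.3 kmol/h.
Outlet amounts (n = n₀ + ν ξ):
  P: 1361 − 1(213.3) = 1148
  Q: 872.2 − 2(213.3) = 445.7
  R: 0 + 1(213.3) = 213.3
Total out = 1807 kmol/h; y_P = 1148 / 1807 = 0.6353.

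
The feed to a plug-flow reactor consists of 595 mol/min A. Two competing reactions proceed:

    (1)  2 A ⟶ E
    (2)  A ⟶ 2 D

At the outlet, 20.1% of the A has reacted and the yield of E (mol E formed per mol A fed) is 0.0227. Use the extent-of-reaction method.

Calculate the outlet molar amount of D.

185 mol/min

Yield of E: 1ξ₁ / 595 = 0.0227 → ξ₁ = 13.51 mol/min.
Conversion of A: 2ξ₁ + 1ξ₂ = 0.201 × 595 = 119.6 → ξ₂ = 92.58 mol/min.
Outlet amounts (n = n₀ + Σ ν·ξ):
  A: 595 − 2(13.51) − 1(92.58) = 475.4
  E: 0 + 1(13.51) = 13.51
  D: 0 + 2(92.58) = 185.2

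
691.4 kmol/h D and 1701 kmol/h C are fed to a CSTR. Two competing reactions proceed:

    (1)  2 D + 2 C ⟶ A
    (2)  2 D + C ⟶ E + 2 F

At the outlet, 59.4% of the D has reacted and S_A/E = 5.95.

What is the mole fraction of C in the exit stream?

0.708

Conversion of D: D consumed = 0.594 × 691.4 = 410.7 kmol/h = 2ξ₁ + 2ξ₂.
Selectivity: 1ξ₁ / (1ξ₂) = 5.95 → ξ₁ = 5.95 ξ₂.
Substitute: (2·5.95 + 2) ξ₂ = 410.7 → ξ₂ = 29.55 kmol/h, ξ₁ = 175.8 kmol/h.
Outlet amounts (n = n₀ + Σ ν·ξ):
  D: 691.4 − 2(175.8) − 2(29.55) = 280.7
  C: 1701 − 2(175.8) − 1(29.55) = 1320
  A: 0 + 1(175.8) = 175.8
  E: 0 + 1(29.55) = 29.55
  F: 0 + 2(29.55) = 59.09
Total out = 1865 kmol/h; y_C = 1320 / 1865 = 0.7077.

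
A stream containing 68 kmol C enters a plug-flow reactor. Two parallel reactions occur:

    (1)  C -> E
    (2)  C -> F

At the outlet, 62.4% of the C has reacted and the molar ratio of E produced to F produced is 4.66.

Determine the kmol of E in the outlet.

Conversion of C: C consumed = 0.624 × 68 = 42.43 kmol = 1ξ₁ + 1ξ₂.
Selectivity: 1ξ₁ / (1ξ₂) = 4.66 → ξ₁ = 4.66 ξ₂.
Substitute: (1·4.66 + 1) ξ₂ = 42.43 → ξ₂ = 7.497 kmol, ξ₁ = 34.94 kmol.
Outlet amounts (n = n₀ + Σ ν·ξ):
  C: 68 − 1(34.94) − 1(7.497) = 25.57
  E: 0 + 1(34.94) = 34.94
  F: 0 + 1(7.497) = 7.497

34.9 kmol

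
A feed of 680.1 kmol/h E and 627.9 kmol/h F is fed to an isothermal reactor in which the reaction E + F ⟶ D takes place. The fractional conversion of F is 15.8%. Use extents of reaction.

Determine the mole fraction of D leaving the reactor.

0.0821

F reacted = 0.158 × 627.9 = 99.21 kmol/h; ν_F = −1, so ξ = 99.21/1 = 99.21 kmol/h.
Outlet amounts (n = n₀ + ν ξ):
  E: 680.1 − 1(99.21) = 580.9
  F: 627.9 − 1(99.21) = 528.7
  D: 0 + 1(99.21) = 99.21
Total out = 1209 kmol/h; y_D = 99.21 / 1209 = 0.08207.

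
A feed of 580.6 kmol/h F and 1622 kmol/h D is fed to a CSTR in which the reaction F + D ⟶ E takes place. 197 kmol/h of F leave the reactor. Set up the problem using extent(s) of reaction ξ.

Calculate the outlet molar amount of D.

For F: n = n₀ − 1ξ → 197 = 580.6 − 1ξ, giving ξ = 383.6 kmol/h.
Outlet amounts (n = n₀ + ν ξ):
  F: 580.6 − 1(383.6) = 197
  D: 1622 − 1(383.6) = 1238
  E: 0 + 1(383.6) = 383.6

1240 kmol/h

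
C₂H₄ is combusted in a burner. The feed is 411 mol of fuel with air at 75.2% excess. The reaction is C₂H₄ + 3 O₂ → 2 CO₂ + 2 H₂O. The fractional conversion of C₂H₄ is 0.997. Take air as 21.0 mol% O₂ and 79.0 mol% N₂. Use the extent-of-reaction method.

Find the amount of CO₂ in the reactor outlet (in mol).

820 mol

Stoichiometric O₂ = 3 × 411 = 1233 mol; O₂ fed = 1233 × 1.752 = 2160 mol.
N₂ fed = 2160 × 79/21 = 8127 mol.
Fuel reacted = 0.997 × 411 → ξ = 409.8 mol.
Outlet (n = n₀ + ν ξ):
  C₂H₄: 411 − 1(409.8) = 1.233
  O₂: 2160 − 3(409.8) = 930.9
  N₂: 8127 (inert)
  CO₂: 0 + 2(409.8) = 819.5
  H₂O: 0 + 2(409.8) = 819.5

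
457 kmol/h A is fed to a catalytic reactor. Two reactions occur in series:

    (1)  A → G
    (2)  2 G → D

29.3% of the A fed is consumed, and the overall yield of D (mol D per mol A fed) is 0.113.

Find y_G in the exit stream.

0.0755

Conversion of A: A consumed = 1ξ₁ = 0.293 × 457 → ξ₁ = 133.9 kmol/h.
Yield of D: 1ξ₂ / 457 = 0.113 → ξ₂ = 51.64 kmol/h.
Outlet amounts (n = n₀ + Σ ν·ξ):
  A: 457 − 1(133.9) = 323.1
  G: 0 + 1(133.9) − 2(51.64) = 30.62
  D: 0 + 1(51.64) = 51.64
Total out = 405.4 kmol/h; y_G = 30.62 / 405.4 = 0.07554.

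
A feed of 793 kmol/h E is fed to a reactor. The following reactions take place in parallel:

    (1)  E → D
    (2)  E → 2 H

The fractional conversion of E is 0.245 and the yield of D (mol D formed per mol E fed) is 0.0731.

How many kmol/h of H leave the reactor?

273 kmol/h

Yield of D: 1ξ₁ / 793 = 0.0731 → ξ₁ = 57.97 kmol/h.
Conversion of E: 1ξ₁ + 1ξ₂ = 0.245 × 793 = 194.3 → ξ₂ = 136.3 kmol/h.
Outlet amounts (n = n₀ + Σ ν·ξ):
  E: 793 − 1(57.97) − 1(136.3) = 598.7
  D: 0 + 1(57.97) = 57.97
  H: 0 + 2(136.3) = 272.6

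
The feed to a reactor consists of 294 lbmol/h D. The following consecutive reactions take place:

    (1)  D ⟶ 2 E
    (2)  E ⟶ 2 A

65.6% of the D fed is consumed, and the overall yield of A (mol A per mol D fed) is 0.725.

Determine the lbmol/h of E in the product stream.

279 lbmol/h

Conversion of D: D consumed = 1ξ₁ = 0.656 × 294 → ξ₁ = 192.9 lbmol/h.
Yield of A: 2ξ₂ / 294 = 0.725 → ξ₂ = 106.6 lbmol/h.
Outlet amounts (n = n₀ + Σ ν·ξ):
  D: 294 − 1(192.9) = 101.1
  E: 0 + 2(192.9) − 1(106.6) = 279.2
  A: 0 + 2(106.6) = 213.2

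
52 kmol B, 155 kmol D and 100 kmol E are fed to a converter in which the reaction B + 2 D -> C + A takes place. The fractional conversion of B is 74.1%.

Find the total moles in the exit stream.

268 kmol

B reacted = 0.741 × 52 = 38.53 kmol; ν_B = −1, so ξ = 38.53/1 = 38.53 kmol.
Outlet amounts (n = n₀ + ν ξ):
  B: 52 − 1(38.53) = 13.47
  D: 155 − 2(38.53) = 77.94
  C: 0 + 1(38.53) = 38.53
  A: 0 + 1(38.53) = 38.53
  E: 100 (inert)
Total out = 13.47 + 77.94 + 38.53 + 38.53 + 100 = 268.5 kmol.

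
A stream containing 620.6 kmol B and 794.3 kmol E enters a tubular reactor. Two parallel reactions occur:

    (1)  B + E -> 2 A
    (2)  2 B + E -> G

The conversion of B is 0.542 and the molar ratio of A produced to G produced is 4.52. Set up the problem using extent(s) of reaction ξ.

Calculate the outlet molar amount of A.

357 kmol

Conversion of B: B consumed = 0.542 × 620.6 = 336.4 kmol = 1ξ₁ + 2ξ₂.
Selectivity: 2ξ₁ / (1ξ₂) = 4.52 → ξ₁ = 2.26 ξ₂.
Substitute: (1·2.26 + 2) ξ₂ = 336.4 → ξ₂ = 78.96 kmol, ξ₁ = 178.4 kmol.
Outlet amounts (n = n₀ + Σ ν·ξ):
  B: 620.6 − 1(178.4) − 2(78.96) = 284.2
  E: 794.3 − 1(178.4) − 1(78.96) = 536.9
  A: 0 + 2(178.4) = 356.9
  G: 0 + 1(78.96) = 78.96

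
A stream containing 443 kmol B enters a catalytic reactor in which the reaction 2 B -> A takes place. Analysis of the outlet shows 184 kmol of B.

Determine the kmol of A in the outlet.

For B: n = n₀ − 2ξ → 184 = 443 − 2ξ, giving ξ = 129.5 kmol.
Outlet amounts (n = n₀ + ν ξ):
  B: 443 − 2(129.5) = 184
  A: 0 + 1(129.5) = 129.5

130 kmol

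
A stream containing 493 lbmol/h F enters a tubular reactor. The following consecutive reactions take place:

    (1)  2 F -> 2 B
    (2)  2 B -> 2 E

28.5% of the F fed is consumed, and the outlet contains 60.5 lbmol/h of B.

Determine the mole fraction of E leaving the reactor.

Conversion of F: F consumed = 2ξ₁ = 0.285 × 493 → ξ₁ = 70.25 lbmol/h.
B balance: n_B = 0 + 2ξ₁ − 2ξ₂ = 60.5 → ξ₂ = (2·70.25 − 60.5)/2 = 40 lbmol/h.
Outlet amounts (n = n₀ + Σ ν·ξ):
  F: 493 − 2(70.25) = 352.5
  B: 0 + 2(70.25) − 2(40) = 60.5
  E: 0 + 2(40) = 80
Total out = 493 lbmol/h; y_E = 80 / 493 = 0.1623.

0.162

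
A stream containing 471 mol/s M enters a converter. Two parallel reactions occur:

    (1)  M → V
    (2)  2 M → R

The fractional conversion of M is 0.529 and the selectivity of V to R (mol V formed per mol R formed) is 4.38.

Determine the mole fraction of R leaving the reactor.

Conversion of M: M consumed = 0.529 × 471 = 249.2 mol/s = 1ξ₁ + 2ξ₂.
Selectivity: 1ξ₁ / (1ξ₂) = 4.38 → ξ₁ = 4.38 ξ₂.
Substitute: (1·4.38 + 2) ξ₂ = 249.2 → ξ₂ = 39.05 mol/s, ξ₁ = 171.1 mol/s.
Outlet amounts (n = n₀ + Σ ν·ξ):
  M: 471 − 1(171.1) − 2(39.05) = 221.8
  V: 0 + 1(171.1) = 171.1
  R: 0 + 1(39.05) = 39.05
Total out = 431.9 mol/s; y_R = 39.05 / 431.9 = 0.09041.

0.0904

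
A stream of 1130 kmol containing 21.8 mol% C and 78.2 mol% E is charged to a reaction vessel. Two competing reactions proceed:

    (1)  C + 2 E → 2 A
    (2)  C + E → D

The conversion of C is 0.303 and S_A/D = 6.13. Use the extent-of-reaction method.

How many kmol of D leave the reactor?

18.4 kmol

Conversion of C: C consumed = 0.303 × 246.3 = 74.64 kmol = 1ξ₁ + 1ξ₂.
Selectivity: 2ξ₁ / (1ξ₂) = 6.13 → ξ₁ = 3.065 ξ₂.
Substitute: (1·3.065 + 1) ξ₂ = 74.64 → ξ₂ = 18.36 kmol, ξ₁ = 56.28 kmol.
Outlet amounts (n = n₀ + Σ ν·ξ):
  C: 246.3 − 1(56.28) − 1(18.36) = 171.7
  E: 883.7 − 2(56.28) − 1(18.36) = 752.7
  A: 0 + 2(56.28) = 112.6
  D: 0 + 1(18.36) = 18.36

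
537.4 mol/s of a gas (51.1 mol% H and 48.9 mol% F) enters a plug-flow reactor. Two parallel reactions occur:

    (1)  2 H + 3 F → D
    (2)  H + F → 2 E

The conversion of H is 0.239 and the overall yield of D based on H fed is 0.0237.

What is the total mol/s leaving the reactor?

Yield of D: 1ξ₁ / 274.6 = 0.0237 → ξ₁ = 6.508 mol/s.
Conversion of H: 2ξ₁ + 1ξ₂ = 0.239 × 274.6 = 65.63 → ξ₂ = 52.62 mol/s.
Outlet amounts (n = n₀ + Σ ν·ξ):
  H: 274.6 − 2(6.508) − 1(52.62) = 209
  F: 262.8 − 3(6.508) − 1(52.62) = 190.6
  D: 0 + 1(6.508) = 6.508
  E: 0 + 2(52.62) = 105.2
Total out = 209 + 190.6 + 6.508 + 105.2 = 511.4 mol/s.

511 mol/s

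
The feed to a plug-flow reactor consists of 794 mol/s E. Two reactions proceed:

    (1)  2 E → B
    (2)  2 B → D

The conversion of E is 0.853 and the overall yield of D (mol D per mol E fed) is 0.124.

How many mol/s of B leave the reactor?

Conversion of E: E consumed = 2ξ₁ = 0.853 × 794 → ξ₁ = 338.6 mol/s.
Yield of D: 1ξ₂ / 794 = 0.124 → ξ₂ = 98.46 mol/s.
Outlet amounts (n = n₀ + Σ ν·ξ):
  E: 794 − 2(338.6) = 116.7
  B: 0 + 1(338.6) − 2(98.46) = 141.7
  D: 0 + 1(98.46) = 98.46

142 mol/s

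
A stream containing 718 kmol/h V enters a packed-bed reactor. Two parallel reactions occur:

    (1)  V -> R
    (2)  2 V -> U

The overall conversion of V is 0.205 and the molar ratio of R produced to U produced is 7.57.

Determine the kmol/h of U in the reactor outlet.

15.4 kmol/h

Conversion of V: V consumed = 0.205 × 718 = 147.2 kmol/h = 1ξ₁ + 2ξ₂.
Selectivity: 1ξ₁ / (1ξ₂) = 7.57 → ξ₁ = 7.57 ξ₂.
Substitute: (1·7.57 + 2) ξ₂ = 147.2 → ξ₂ = 15.38 kmol/h, ξ₁ = 116.4 kmol/h.
Outlet amounts (n = n₀ + Σ ν·ξ):
  V: 718 − 1(116.4) − 2(15.38) = 570.8
  R: 0 + 1(116.4) = 116.4
  U: 0 + 1(15.38) = 15.38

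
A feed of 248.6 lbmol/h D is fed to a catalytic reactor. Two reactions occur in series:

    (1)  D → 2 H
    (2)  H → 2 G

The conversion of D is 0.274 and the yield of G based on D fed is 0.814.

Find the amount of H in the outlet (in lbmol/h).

35.1 lbmol/h

Conversion of D: D consumed = 1ξ₁ = 0.274 × 248.6 → ξ₁ = 68.12 lbmol/h.
Yield of G: 2ξ₂ / 248.6 = 0.814 → ξ₂ = 101.2 lbmol/h.
Outlet amounts (n = n₀ + Σ ν·ξ):
  D: 248.6 − 1(68.12) = 180.5
  H: 0 + 2(68.12) − 1(101.2) = 35.05
  G: 0 + 2(101.2) = 202.4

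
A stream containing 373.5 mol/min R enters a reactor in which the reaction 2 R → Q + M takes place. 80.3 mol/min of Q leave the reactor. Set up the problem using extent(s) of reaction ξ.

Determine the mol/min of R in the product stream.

213 mol/min

For Q: n = n₀ + 1ξ → 80.3 = 0 + 1ξ, giving ξ = 80.3 mol/min.
Outlet amounts (n = n₀ + ν ξ):
  R: 373.5 − 2(80.3) = 212.9
  Q: 0 + 1(80.3) = 80.3
  M: 0 + 1(80.3) = 80.3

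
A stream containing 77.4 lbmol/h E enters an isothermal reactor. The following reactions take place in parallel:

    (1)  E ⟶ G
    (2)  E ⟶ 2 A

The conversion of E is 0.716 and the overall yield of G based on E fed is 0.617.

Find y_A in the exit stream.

Yield of G: 1ξ₁ / 77.4 = 0.617 → ξ₁ = 47.76 lbmol/h.
Conversion of E: 1ξ₁ + 1ξ₂ = 0.716 × 77.4 = 55.42 → ξ₂ = 7.663 lbmol/h.
Outlet amounts (n = n₀ + Σ ν·ξ):
  E: 77.4 − 1(47.76) − 1(7.663) = 21.98
  G: 0 + 1(47.76) = 47.76
  A: 0 + 2(7.663) = 15.33
Total out = 85.06 lbmol/h; y_A = 15.33 / 85.06 = 0.1802.

0.18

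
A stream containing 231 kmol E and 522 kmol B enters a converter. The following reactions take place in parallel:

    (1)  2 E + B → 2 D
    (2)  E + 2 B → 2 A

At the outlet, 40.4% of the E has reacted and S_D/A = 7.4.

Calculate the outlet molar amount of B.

Conversion of E: E consumed = 0.404 × 231 = 93.32 kmol = 2ξ₁ + 1ξ₂.
Selectivity: 2ξ₁ / (2ξ₂) = 7.4 → ξ₁ = 7.4 ξ₂.
Substitute: (2·7.4 + 1) ξ₂ = 93.32 → ξ₂ = 5.907 kmol, ξ₁ = 43.71 kmol.
Outlet amounts (n = n₀ + Σ ν·ξ):
  E: 231 − 2(43.71) − 1(5.907) = 137.7
  B: 522 − 1(43.71) − 2(5.907) = 466.5
  D: 0 + 2(43.71) = 87.42
  A: 0 + 2(5.907) = 11.81

466 kmol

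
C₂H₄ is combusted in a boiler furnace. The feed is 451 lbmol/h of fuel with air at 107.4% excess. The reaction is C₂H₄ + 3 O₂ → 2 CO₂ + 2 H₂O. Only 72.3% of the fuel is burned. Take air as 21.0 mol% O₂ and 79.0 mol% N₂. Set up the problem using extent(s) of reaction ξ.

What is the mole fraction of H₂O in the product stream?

0.0472

Stoichiometric O₂ = 3 × 451 = 1353 lbmol/h; O₂ fed = 1353 × 2.074 = 2806 lbmol/h.
N₂ fed = 2806 × 79/21 = 10560 lbmol/h.
Fuel reacted = 0.723 × 451 → ξ = 326.1 lbmol/h.
Outlet (n = n₀ + ν ξ):
  C₂H₄: 451 − 1(326.1) = 124.9
  O₂: 2806 − 3(326.1) = 1828
  N₂: 10560 (inert)
  CO₂: 0 + 2(326.1) = 652.1
  H₂O: 0 + 2(326.1) = 652.1
Total out = 13810 lbmol/h; y_H₂O = 652.1 / 13810 = 0.04721.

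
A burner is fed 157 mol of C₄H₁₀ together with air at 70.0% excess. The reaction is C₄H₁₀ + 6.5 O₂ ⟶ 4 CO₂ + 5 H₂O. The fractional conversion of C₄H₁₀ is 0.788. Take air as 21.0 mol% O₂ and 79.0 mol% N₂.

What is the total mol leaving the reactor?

8600 mol

Stoichiometric O₂ = 6.5 × 157 = 1020 mol; O₂ fed = 1020 × 1.700 = 1735 mol.
N₂ fed = 1735 × 79/21 = 6526 mol.
Fuel reacted = 0.788 × 157 → ξ = 123.7 mol.
Outlet (n = n₀ + ν ξ):
  C₄H₁₀: 157 − 1(123.7) = 33.28
  O₂: 1735 − 6.5(123.7) = 930.7
  N₂: 6526 (inert)
  CO₂: 0 + 4(123.7) = 494.9
  H₂O: 0 + 5(123.7) = 618.6
Total out = 33.28 + 930.7 + 6526 + 494.9 + 618.6 = 8604 mol.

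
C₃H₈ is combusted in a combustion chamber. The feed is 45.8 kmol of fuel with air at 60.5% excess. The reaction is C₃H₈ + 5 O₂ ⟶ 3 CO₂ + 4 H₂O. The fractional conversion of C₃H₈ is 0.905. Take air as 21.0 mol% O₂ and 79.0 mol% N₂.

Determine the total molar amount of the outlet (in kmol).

1840 kmol

Stoichiometric O₂ = 5 × 45.8 = 229 kmol; O₂ fed = 229 × 1.605 = 367.5 kmol.
N₂ fed = 367.5 × 79/21 = 1383 kmol.
Fuel reacted = 0.905 × 45.8 → ξ = 41.45 kmol.
Outlet (n = n₀ + ν ξ):
  C₃H₈: 45.8 − 1(41.45) = 4.351
  O₂: 367.5 − 5(41.45) = 160.3
  N₂: 1383 (inert)
  CO₂: 0 + 3(41.45) = 124.3
  H₂O: 0 + 4(41.45) = 165.8
Total out = 4.351 + 160.3 + 1383 + 124.3 + 165.8 = 1837 kmol.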